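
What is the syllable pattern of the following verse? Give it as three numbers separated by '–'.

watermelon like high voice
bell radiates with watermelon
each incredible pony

7–9–7

Line 1: watermelon(4) + like(1) + high(1) + voice(1) = 7
Line 2: bell(1) + radiates(3) + with(1) + watermelon(4) = 9
Line 3: each(1) + incredible(4) + pony(2) = 7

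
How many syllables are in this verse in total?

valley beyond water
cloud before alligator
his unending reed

Line 1: "valley beyond water": 2+2+2 = 6
Line 2: "cloud before alligator": 1+2+4 = 7
Line 3: "his unending reed": 1+3+1 = 5
Total: 6 + 7 + 5 = 18

18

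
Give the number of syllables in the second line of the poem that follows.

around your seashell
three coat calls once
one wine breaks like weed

The second line: three (1), coat (1), calls (1), once (1) → 4

4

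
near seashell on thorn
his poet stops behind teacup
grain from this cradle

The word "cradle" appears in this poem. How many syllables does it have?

2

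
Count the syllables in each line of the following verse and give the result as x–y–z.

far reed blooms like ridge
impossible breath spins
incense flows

Line 1: far(1) + reed(1) + blooms(1) + like(1) + ridge(1) = 5
Line 2: impossible(4) + breath(1) + spins(1) = 6
Line 3: incense(2) + flows(1) = 3

5–6–3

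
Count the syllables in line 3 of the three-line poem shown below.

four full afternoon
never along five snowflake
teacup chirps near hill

Line 3: "teacup chirps near hill": 2+1+1+1 = 5

5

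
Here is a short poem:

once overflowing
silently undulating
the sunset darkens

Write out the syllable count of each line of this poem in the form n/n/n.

Line 1: "once overflowing": 1+4 = 5
Line 2: "silently undulating": 3+4 = 7
Line 3: "the sunset darkens": 1+2+2 = 5

5/7/5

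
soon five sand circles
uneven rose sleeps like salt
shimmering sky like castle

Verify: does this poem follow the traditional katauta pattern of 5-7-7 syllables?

Yes

Line 1: soon(1) + five(1) + sand(1) + circles(2) = 5 ✓
Line 2: uneven(3) + rose(1) + sleeps(1) + like(1) + salt(1) = 7 ✓
Line 3: shimmering(3) + sky(1) + like(1) + castle(2) = 7 ✓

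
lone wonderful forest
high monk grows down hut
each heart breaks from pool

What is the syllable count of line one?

6

Line one: lone(1) + wonderful(3) + forest(2) = 6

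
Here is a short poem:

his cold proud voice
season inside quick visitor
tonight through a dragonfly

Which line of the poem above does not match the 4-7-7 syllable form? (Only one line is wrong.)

Line 2

Line 1: "his cold proud voice": 1+1+1+1 = 4 ✓
Line 2: "season inside quick visitor": 2+2+1+3 = 8 (expected 7)
Line 3: "tonight through a dragonfly": 2+1+1+3 = 7 ✓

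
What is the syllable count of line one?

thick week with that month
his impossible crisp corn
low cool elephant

5

Line one: thick(1) + week(1) + with(1) + that(1) + month(1) = 5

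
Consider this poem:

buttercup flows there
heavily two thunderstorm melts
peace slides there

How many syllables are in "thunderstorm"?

"thunderstorm" has 3 syllables.

3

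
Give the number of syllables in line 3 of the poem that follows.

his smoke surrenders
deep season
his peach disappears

5

Line 3: his(1) + peach(1) + disappears(3) = 5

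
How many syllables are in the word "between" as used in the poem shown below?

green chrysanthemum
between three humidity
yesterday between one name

2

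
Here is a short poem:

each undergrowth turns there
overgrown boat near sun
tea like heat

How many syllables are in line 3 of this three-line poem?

3

Line 3: tea(1) + like(1) + heat(1) = 3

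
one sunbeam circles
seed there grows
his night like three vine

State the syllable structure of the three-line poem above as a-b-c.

Line 1: one(1) + sunbeam(2) + circles(2) = 5
Line 2: seed(1) + there(1) + grows(1) = 3
Line 3: his(1) + night(1) + like(1) + three(1) + vine(1) = 5

5-3-5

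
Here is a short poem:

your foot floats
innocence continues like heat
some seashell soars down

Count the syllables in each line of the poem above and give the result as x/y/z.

Line 1: your (1), foot (1), floats (1) → 3
Line 2: innocence (3), continues (3), like (1), heat (1) → 8
Line 3: some (1), seashell (2), soars (1), down (1) → 5

3/8/5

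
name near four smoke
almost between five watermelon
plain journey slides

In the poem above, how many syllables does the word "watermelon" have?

"watermelon" has 4 syllables.

4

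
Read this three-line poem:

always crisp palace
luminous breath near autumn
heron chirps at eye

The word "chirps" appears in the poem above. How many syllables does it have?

1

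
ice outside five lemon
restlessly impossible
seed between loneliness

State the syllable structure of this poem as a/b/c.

6/7/6

Line 1: ice (1), outside (2), five (1), lemon (2) → 6
Line 2: restlessly (3), impossible (4) → 7
Line 3: seed (1), between (2), loneliness (3) → 6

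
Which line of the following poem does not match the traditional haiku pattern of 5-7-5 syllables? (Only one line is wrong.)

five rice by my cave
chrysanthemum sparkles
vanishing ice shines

Line 1: "five rice by my cave": 1+1+1+1+1 = 5 ✓
Line 2: "chrysanthemum sparkles": 4+2 = 6 (expected 7)
Line 3: "vanishing ice shines": 3+1+1 = 5 ✓

Line 2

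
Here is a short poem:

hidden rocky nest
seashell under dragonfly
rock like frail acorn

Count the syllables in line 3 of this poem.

Line 3: rock (1), like (1), frail (1), acorn (2) → 5

5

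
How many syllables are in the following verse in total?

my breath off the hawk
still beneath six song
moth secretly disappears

Line 1: "my breath off the hawk": 1+1+1+1+1 = 5
Line 2: "still beneath six song": 1+2+1+1 = 5
Line 3: "moth secretly disappears": 1+3+3 = 7
Total: 5 + 5 + 7 = 17

17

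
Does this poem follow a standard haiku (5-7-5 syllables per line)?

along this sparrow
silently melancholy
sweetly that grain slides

Yes

Line 1: "along this sparrow": 2+1+2 = 5 ✓
Line 2: "silently melancholy": 3+4 = 7 ✓
Line 3: "sweetly that grain slides": 2+1+1+1 = 5 ✓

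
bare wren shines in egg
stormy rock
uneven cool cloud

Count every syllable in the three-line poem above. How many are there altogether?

Line 1: "bare wren shines in egg": 1+1+1+1+1 = 5
Line 2: "stormy rock": 2+1 = 3
Line 3: "uneven cool cloud": 3+1+1 = 5
Total: 5 + 3 + 5 = 13

13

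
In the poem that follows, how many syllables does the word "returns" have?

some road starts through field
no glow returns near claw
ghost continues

2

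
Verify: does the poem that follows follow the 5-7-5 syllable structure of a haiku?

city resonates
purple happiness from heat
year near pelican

Yes

Line 1: "city resonates": 2+3 = 5 ✓
Line 2: "purple happiness from heat": 2+3+1+1 = 7 ✓
Line 3: "year near pelican": 1+1+3 = 5 ✓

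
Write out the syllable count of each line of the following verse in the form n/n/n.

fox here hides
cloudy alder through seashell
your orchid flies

Line 1: "fox here hides": 1+1+1 = 3
Line 2: "cloudy alder through seashell": 2+2+1+2 = 7
Line 3: "your orchid flies": 1+2+1 = 4

3/7/4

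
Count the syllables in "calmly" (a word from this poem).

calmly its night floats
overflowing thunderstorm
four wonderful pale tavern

2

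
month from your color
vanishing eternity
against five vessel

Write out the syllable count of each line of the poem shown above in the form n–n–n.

5–7–5

Line 1: month(1) + from(1) + your(1) + color(2) = 5
Line 2: vanishing(3) + eternity(4) = 7
Line 3: against(2) + five(1) + vessel(2) = 5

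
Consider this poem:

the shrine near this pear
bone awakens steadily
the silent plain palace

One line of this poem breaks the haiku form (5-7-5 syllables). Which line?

Line 1: the(1) + shrine(1) + near(1) + this(1) + pear(1) = 5 ✓
Line 2: bone(1) + awakens(3) + steadily(3) = 7 ✓
Line 3: the(1) + silent(2) + plain(1) + palace(2) = 6 (expected 5)

The third line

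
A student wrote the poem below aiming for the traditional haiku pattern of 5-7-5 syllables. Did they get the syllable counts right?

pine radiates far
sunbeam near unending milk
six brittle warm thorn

Yes

Line 1: pine(1) + radiates(3) + far(1) = 5 ✓
Line 2: sunbeam(2) + near(1) + unending(3) + milk(1) = 7 ✓
Line 3: six(1) + brittle(2) + warm(1) + thorn(1) = 5 ✓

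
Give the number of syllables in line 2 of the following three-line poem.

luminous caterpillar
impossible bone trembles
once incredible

7

Line 2: "impossible bone trembles": 4+1+2 = 7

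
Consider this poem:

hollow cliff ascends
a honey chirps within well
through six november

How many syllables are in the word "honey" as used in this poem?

2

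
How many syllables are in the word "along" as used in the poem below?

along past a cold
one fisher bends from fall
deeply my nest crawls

2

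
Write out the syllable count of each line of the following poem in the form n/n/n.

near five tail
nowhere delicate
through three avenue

Line 1: "near five tail": 1+1+1 = 3
Line 2: "nowhere delicate": 2+3 = 5
Line 3: "through three avenue": 1+1+3 = 5

3/5/5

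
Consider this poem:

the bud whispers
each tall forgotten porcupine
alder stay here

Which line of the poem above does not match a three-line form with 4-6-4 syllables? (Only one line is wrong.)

Line 1: "the bud whispers": 1+1+2 = 4 ✓
Line 2: "each tall forgotten porcupine": 1+1+3+3 = 8 (expected 6)
Line 3: "alder stay here": 2+1+1 = 4 ✓

Line 2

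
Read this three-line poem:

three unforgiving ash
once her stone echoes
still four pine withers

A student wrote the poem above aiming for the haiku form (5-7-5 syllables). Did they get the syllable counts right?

Line 1: three (1), unforgiving (4), ash (1) → 6 (expected 5)
Line 2: once (1), her (1), stone (1), echoes (2) → 5 (expected 7)
Line 3: still (1), four (1), pine (1), withers (2) → 5 ✓

No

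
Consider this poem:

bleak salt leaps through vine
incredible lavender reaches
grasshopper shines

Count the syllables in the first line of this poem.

5

The first line: bleak (1), salt (1), leaps (1), through (1), vine (1) → 5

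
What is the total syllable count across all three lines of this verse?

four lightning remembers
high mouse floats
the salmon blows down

Line 1: "four lightning remembers": 1+2+3 = 6
Line 2: "high mouse floats": 1+1+1 = 3
Line 3: "the salmon blows down": 1+2+1+1 = 5
Total: 6 + 3 + 5 = 14

14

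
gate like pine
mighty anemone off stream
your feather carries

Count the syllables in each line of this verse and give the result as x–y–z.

Line 1: "gate like pine": 1+1+1 = 3
Line 2: "mighty anemone off stream": 2+4+1+1 = 8
Line 3: "your feather carries": 1+2+2 = 5

3–8–5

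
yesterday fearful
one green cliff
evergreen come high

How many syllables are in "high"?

1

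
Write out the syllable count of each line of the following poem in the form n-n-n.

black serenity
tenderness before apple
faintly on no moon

Line 1: "black serenity": 1+4 = 5
Line 2: "tenderness before apple": 3+2+2 = 7
Line 3: "faintly on no moon": 2+1+1+1 = 5

5-7-5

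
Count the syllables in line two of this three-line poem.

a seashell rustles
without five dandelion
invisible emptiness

7

Line two: "without five dandelion": 2+1+4 = 7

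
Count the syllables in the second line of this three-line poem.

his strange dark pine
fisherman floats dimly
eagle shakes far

The second line: fisherman (3), floats (1), dimly (2) → 6

6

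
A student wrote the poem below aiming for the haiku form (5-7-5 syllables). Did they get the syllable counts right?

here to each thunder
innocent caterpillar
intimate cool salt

Line 1: here(1) + to(1) + each(1) + thunder(2) = 5 ✓
Line 2: innocent(3) + caterpillar(4) = 7 ✓
Line 3: intimate(3) + cool(1) + salt(1) = 5 ✓

Yes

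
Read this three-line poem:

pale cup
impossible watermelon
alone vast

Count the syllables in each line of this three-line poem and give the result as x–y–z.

Line 1: pale(1) + cup(1) = 2
Line 2: impossible(4) + watermelon(4) = 8
Line 3: alone(2) + vast(1) = 3

2–8–3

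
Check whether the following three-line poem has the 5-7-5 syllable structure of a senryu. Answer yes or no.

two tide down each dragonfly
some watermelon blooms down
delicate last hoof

Line 1: "two tide down each dragonfly": 1+1+1+1+3 = 7 (expected 5)
Line 2: "some watermelon blooms down": 1+4+1+1 = 7 ✓
Line 3: "delicate last hoof": 3+1+1 = 5 ✓

No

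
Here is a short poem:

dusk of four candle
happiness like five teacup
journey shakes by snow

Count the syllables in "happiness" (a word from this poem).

3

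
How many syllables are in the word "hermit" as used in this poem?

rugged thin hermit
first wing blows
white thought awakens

2

"hermit" has 2 syllables.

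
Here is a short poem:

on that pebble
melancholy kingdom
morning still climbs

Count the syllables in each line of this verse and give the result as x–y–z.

Line 1: "on that pebble": 1+1+2 = 4
Line 2: "melancholy kingdom": 4+2 = 6
Line 3: "morning still climbs": 2+1+1 = 4

4–6–4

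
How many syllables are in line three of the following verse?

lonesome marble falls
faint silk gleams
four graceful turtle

5

Line three: four (1), graceful (2), turtle (2) → 5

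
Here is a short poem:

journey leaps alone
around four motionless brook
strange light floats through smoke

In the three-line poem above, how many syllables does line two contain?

Line two: around (2), four (1), motionless (3), brook (1) → 7

7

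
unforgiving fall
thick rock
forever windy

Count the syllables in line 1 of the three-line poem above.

5

Line 1: unforgiving (4), fall (1) → 5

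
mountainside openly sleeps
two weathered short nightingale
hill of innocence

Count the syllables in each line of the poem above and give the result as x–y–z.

Line 1: mountainside (3), openly (3), sleeps (1) → 7
Line 2: two (1), weathered (2), short (1), nightingale (3) → 7
Line 3: hill (1), of (1), innocence (3) → 5

7–7–5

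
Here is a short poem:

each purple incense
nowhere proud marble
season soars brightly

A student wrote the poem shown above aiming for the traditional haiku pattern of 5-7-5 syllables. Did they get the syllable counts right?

Line 1: "each purple incense": 1+2+2 = 5 ✓
Line 2: "nowhere proud marble": 2+1+2 = 5 (expected 7)
Line 3: "season soars brightly": 2+1+2 = 5 ✓

No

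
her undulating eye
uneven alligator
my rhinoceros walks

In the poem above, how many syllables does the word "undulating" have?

4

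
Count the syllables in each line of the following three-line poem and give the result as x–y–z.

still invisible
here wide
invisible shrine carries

5–2–7

Line 1: still (1), invisible (4) → 5
Line 2: here (1), wide (1) → 2
Line 3: invisible (4), shrine (1), carries (2) → 7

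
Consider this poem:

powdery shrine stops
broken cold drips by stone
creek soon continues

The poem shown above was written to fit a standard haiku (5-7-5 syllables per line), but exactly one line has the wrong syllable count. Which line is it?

Line 1: "powdery shrine stops": 3+1+1 = 5 ✓
Line 2: "broken cold drips by stone": 2+1+1+1+1 = 6 (expected 7)
Line 3: "creek soon continues": 1+1+3 = 5 ✓

Line 2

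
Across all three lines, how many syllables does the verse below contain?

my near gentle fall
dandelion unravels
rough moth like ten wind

17

Line 1: my (1), near (1), gentle (2), fall (1) → 5
Line 2: dandelion (4), unravels (3) → 7
Line 3: rough (1), moth (1), like (1), ten (1), wind (1) → 5
Total: 5 + 7 + 5 = 17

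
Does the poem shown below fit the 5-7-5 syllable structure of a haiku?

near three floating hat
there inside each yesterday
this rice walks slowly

Line 1: "near three floating hat": 1+1+2+1 = 5 ✓
Line 2: "there inside each yesterday": 1+2+1+3 = 7 ✓
Line 3: "this rice walks slowly": 1+1+1+2 = 5 ✓

Yes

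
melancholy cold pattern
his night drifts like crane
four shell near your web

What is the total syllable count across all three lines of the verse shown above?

Line 1: "melancholy cold pattern": 4+1+2 = 7
Line 2: "his night drifts like crane": 1+1+1+1+1 = 5
Line 3: "four shell near your web": 1+1+1+1+1 = 5
Total: 7 + 5 + 5 = 17

17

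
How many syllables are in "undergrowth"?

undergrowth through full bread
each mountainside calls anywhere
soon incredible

3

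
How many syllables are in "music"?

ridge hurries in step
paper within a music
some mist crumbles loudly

2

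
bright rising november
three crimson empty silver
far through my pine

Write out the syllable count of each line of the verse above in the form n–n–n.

6–7–4

Line 1: bright(1) + rising(2) + november(3) = 6
Line 2: three(1) + crimson(2) + empty(2) + silver(2) = 7
Line 3: far(1) + through(1) + my(1) + pine(1) = 4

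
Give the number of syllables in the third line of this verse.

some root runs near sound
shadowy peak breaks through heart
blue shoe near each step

5

The third line: blue(1) + shoe(1) + near(1) + each(1) + step(1) = 5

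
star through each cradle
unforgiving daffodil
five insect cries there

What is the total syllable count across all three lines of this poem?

Line 1: "star through each cradle": 1+1+1+2 = 5
Line 2: "unforgiving daffodil": 4+3 = 7
Line 3: "five insect cries there": 1+2+1+1 = 5
Total: 5 + 7 + 5 = 17

17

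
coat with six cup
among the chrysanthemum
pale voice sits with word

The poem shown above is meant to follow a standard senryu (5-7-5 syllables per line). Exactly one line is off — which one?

Line 1: coat(1) + with(1) + six(1) + cup(1) = 4 (expected 5)
Line 2: among(2) + the(1) + chrysanthemum(4) = 7 ✓
Line 3: pale(1) + voice(1) + sits(1) + with(1) + word(1) = 5 ✓

The first line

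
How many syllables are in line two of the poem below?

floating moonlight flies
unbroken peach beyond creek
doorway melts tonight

Line two: "unbroken peach beyond creek": 3+1+2+1 = 7

7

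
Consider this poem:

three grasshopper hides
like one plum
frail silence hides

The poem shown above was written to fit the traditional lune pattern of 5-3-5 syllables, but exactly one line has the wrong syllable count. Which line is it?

Line 3

Line 1: three (1), grasshopper (3), hides (1) → 5 ✓
Line 2: like (1), one (1), plum (1) → 3 ✓
Line 3: frail (1), silence (2), hides (1) → 4 (expected 5)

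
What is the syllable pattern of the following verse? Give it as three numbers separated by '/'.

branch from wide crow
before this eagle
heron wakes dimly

4/5/5

Line 1: branch (1), from (1), wide (1), crow (1) → 4
Line 2: before (2), this (1), eagle (2) → 5
Line 3: heron (2), wakes (1), dimly (2) → 5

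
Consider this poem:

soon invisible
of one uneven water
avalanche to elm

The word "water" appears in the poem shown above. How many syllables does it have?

"water" has 2 syllables.

2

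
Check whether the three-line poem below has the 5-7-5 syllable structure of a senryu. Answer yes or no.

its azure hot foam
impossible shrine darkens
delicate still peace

Line 1: "its azure hot foam": 1+2+1+1 = 5 ✓
Line 2: "impossible shrine darkens": 4+1+2 = 7 ✓
Line 3: "delicate still peace": 3+1+1 = 5 ✓

Yes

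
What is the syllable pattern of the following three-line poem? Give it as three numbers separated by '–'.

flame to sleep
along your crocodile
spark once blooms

3–6–3

Line 1: flame (1), to (1), sleep (1) → 3
Line 2: along (2), your (1), crocodile (3) → 6
Line 3: spark (1), once (1), blooms (1) → 3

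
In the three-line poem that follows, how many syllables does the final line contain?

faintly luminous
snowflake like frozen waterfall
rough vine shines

3

The final line: rough(1) + vine(1) + shines(1) = 3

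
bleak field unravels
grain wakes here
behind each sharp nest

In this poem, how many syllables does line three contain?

5

Line three: behind(2) + each(1) + sharp(1) + nest(1) = 5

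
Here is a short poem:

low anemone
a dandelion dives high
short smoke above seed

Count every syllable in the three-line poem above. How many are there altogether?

17

Line 1: low (1), anemone (4) → 5
Line 2: a (1), dandelion (4), dives (1), high (1) → 7
Line 3: short (1), smoke (1), above (2), seed (1) → 5
Total: 5 + 7 + 5 = 17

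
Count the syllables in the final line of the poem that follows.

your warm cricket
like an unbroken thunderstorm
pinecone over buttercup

The final line: pinecone (2), over (2), buttercup (3) → 7

7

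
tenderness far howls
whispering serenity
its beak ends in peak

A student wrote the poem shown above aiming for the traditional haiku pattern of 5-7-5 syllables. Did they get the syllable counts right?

Yes

Line 1: "tenderness far howls": 3+1+1 = 5 ✓
Line 2: "whispering serenity": 3+4 = 7 ✓
Line 3: "its beak ends in peak": 1+1+1+1+1 = 5 ✓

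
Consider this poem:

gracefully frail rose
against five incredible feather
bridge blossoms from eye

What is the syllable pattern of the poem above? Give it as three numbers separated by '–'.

Line 1: gracefully(3) + frail(1) + rose(1) = 5
Line 2: against(2) + five(1) + incredible(4) + feather(2) = 9
Line 3: bridge(1) + blossoms(2) + from(1) + eye(1) = 5

5–9–5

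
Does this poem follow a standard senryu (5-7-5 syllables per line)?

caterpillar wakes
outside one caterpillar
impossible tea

Line 1: "caterpillar wakes": 4+1 = 5 ✓
Line 2: "outside one caterpillar": 2+1+4 = 7 ✓
Line 3: "impossible tea": 4+1 = 5 ✓

Yes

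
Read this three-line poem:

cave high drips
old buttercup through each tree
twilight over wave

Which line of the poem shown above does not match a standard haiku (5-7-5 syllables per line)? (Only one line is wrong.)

Line 1

Line 1: cave(1) + high(1) + drips(1) = 3 (expected 5)
Line 2: old(1) + buttercup(3) + through(1) + each(1) + tree(1) = 7 ✓
Line 3: twilight(2) + over(2) + wave(1) = 5 ✓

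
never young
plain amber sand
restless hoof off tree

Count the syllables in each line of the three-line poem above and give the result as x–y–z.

3–4–5

Line 1: "never young": 2+1 = 3
Line 2: "plain amber sand": 1+2+1 = 4
Line 3: "restless hoof off tree": 2+1+1+1 = 5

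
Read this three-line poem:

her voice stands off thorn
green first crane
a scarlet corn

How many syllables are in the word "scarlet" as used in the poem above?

2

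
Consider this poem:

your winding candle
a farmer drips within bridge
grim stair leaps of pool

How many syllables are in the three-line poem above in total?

Line 1: "your winding candle": 1+2+2 = 5
Line 2: "a farmer drips within bridge": 1+2+1+2+1 = 7
Line 3: "grim stair leaps of pool": 1+1+1+1+1 = 5
Total: 5 + 7 + 5 = 17

17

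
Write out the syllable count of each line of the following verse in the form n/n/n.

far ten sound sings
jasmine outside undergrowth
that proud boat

Line 1: "far ten sound sings": 1+1+1+1 = 4
Line 2: "jasmine outside undergrowth": 2+2+3 = 7
Line 3: "that proud boat": 1+1+1 = 3

4/7/3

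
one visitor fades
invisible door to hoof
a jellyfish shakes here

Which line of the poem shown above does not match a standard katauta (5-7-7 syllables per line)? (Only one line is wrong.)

The third line

Line 1: one (1), visitor (3), fades (1) → 5 ✓
Line 2: invisible (4), door (1), to (1), hoof (1) → 7 ✓
Line 3: a (1), jellyfish (3), shakes (1), here (1) → 6 (expected 7)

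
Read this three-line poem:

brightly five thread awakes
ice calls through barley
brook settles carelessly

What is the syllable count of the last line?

The last line: brook (1), settles (2), carelessly (3) → 6

6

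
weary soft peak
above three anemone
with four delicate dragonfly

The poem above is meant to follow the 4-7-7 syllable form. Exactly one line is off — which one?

The third line

Line 1: weary(2) + soft(1) + peak(1) = 4 ✓
Line 2: above(2) + three(1) + anemone(4) = 7 ✓
Line 3: with(1) + four(1) + delicate(3) + dragonfly(3) = 8 (expected 7)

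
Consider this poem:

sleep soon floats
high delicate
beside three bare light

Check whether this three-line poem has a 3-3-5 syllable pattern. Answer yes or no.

Line 1: "sleep soon floats": 1+1+1 = 3 ✓
Line 2: "high delicate": 1+3 = 4 (expected 3)
Line 3: "beside three bare light": 2+1+1+1 = 5 ✓

No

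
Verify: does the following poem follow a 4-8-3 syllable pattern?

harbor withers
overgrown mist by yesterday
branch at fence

Yes

Line 1: "harbor withers": 2+2 = 4 ✓
Line 2: "overgrown mist by yesterday": 3+1+1+3 = 8 ✓
Line 3: "branch at fence": 1+1+1 = 3 ✓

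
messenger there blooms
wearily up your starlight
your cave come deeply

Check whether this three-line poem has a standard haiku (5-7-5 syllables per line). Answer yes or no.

Yes

Line 1: messenger(3) + there(1) + blooms(1) = 5 ✓
Line 2: wearily(3) + up(1) + your(1) + starlight(2) = 7 ✓
Line 3: your(1) + cave(1) + come(1) + deeply(2) = 5 ✓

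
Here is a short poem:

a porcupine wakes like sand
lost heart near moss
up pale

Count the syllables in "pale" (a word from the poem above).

1

"pale" has 1 syllable.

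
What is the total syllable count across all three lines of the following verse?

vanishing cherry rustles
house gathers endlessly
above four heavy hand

19

Line 1: vanishing (3), cherry (2), rustles (2) → 7
Line 2: house (1), gathers (2), endlessly (3) → 6
Line 3: above (2), four (1), heavy (2), hand (1) → 6
Total: 7 + 6 + 6 = 19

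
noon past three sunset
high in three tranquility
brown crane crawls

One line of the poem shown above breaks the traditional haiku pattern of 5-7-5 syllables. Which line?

Line 3

Line 1: "noon past three sunset": 1+1+1+2 = 5 ✓
Line 2: "high in three tranquility": 1+1+1+4 = 7 ✓
Line 3: "brown crane crawls": 1+1+1 = 3 (expected 5)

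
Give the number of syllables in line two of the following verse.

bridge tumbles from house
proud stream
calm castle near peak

2

Line two: proud (1), stream (1) → 2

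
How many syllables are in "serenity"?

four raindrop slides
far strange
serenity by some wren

4

"serenity" has 4 syllables.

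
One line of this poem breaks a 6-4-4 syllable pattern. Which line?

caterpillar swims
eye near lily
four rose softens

Line 1: caterpillar(4) + swims(1) = 5 (expected 6)
Line 2: eye(1) + near(1) + lily(2) = 4 ✓
Line 3: four(1) + rose(1) + softens(2) = 4 ✓

The first line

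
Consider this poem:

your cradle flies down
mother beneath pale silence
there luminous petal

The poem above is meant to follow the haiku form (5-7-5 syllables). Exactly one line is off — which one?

Line 3

Line 1: "your cradle flies down": 1+2+1+1 = 5 ✓
Line 2: "mother beneath pale silence": 2+2+1+2 = 7 ✓
Line 3: "there luminous petal": 1+3+2 = 6 (expected 5)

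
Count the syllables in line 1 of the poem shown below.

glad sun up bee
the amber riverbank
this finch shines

Line 1: glad (1), sun (1), up (1), bee (1) → 4

4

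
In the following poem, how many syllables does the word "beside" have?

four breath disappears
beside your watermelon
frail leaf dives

2

"beside" has 2 syllables.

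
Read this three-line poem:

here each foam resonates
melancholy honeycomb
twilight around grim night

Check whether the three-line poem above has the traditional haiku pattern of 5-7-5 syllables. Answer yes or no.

No

Line 1: here (1), each (1), foam (1), resonates (3) → 6 (expected 5)
Line 2: melancholy (4), honeycomb (3) → 7 ✓
Line 3: twilight (2), around (2), grim (1), night (1) → 6 (expected 5)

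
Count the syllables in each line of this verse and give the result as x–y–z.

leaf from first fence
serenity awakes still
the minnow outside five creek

4–7–7

Line 1: leaf(1) + from(1) + first(1) + fence(1) = 4
Line 2: serenity(4) + awakes(2) + still(1) = 7
Line 3: the(1) + minnow(2) + outside(2) + five(1) + creek(1) = 7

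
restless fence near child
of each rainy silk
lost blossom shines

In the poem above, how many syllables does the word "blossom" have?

"blossom" has 2 syllables.

2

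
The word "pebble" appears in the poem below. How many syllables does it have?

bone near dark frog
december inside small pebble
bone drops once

"pebble" has 2 syllables.

2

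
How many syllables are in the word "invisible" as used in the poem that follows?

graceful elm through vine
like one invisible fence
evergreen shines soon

4

"invisible" has 4 syllables.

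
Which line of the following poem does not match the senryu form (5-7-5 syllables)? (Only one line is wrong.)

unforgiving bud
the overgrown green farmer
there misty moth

The third line

Line 1: "unforgiving bud": 4+1 = 5 ✓
Line 2: "the overgrown green farmer": 1+3+1+2 = 7 ✓
Line 3: "there misty moth": 1+2+1 = 4 (expected 5)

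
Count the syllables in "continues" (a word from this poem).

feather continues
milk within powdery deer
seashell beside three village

3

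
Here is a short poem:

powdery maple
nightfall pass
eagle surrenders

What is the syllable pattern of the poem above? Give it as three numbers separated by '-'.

5-3-5

Line 1: powdery (3), maple (2) → 5
Line 2: nightfall (2), pass (1) → 3
Line 3: eagle (2), surrenders (3) → 5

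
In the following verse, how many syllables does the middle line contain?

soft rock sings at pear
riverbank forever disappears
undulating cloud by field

9

The middle line: riverbank(3) + forever(3) + disappears(3) = 9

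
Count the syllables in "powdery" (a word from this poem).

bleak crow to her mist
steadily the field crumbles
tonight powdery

"powdery" has 3 syllables.

3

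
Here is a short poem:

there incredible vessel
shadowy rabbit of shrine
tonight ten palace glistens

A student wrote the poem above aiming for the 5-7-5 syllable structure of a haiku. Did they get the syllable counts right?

No

Line 1: there (1), incredible (4), vessel (2) → 7 (expected 5)
Line 2: shadowy (3), rabbit (2), of (1), shrine (1) → 7 ✓
Line 3: tonight (2), ten (1), palace (2), glistens (2) → 7 (expected 5)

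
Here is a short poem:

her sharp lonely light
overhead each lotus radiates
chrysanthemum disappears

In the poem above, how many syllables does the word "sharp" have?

1

"sharp" has 1 syllable.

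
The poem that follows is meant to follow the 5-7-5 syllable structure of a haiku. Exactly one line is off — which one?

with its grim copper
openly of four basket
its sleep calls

Line 1: "with its grim copper": 1+1+1+2 = 5 ✓
Line 2: "openly of four basket": 3+1+1+2 = 7 ✓
Line 3: "its sleep calls": 1+1+1 = 3 (expected 5)

The third line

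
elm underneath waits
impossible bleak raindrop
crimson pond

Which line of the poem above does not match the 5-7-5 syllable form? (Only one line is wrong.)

Line 1: "elm underneath waits": 1+3+1 = 5 ✓
Line 2: "impossible bleak raindrop": 4+1+2 = 7 ✓
Line 3: "crimson pond": 2+1 = 3 (expected 5)

Line 3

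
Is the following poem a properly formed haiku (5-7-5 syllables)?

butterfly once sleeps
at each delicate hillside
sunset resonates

Line 1: butterfly (3), once (1), sleeps (1) → 5 ✓
Line 2: at (1), each (1), delicate (3), hillside (2) → 7 ✓
Line 3: sunset (2), resonates (3) → 5 ✓

Yes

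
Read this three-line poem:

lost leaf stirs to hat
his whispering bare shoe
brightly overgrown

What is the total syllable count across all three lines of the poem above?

16

Line 1: "lost leaf stirs to hat": 1+1+1+1+1 = 5
Line 2: "his whispering bare shoe": 1+3+1+1 = 6
Line 3: "brightly overgrown": 2+3 = 5
Total: 5 + 6 + 5 = 16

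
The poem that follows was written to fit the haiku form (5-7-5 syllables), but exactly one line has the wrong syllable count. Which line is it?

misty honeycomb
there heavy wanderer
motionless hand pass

Line 2

Line 1: "misty honeycomb": 2+3 = 5 ✓
Line 2: "there heavy wanderer": 1+2+3 = 6 (expected 7)
Line 3: "motionless hand pass": 3+1+1 = 5 ✓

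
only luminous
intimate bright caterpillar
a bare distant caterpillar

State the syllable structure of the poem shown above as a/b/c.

Line 1: only(2) + luminous(3) = 5
Line 2: intimate(3) + bright(1) + caterpillar(4) = 8
Line 3: a(1) + bare(1) + distant(2) + caterpillar(4) = 8

5/8/8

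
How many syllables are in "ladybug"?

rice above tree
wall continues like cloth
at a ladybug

"ladybug" has 3 syllables.

3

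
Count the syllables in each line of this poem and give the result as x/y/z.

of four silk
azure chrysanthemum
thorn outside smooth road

Line 1: of(1) + four(1) + silk(1) = 3
Line 2: azure(2) + chrysanthemum(4) = 6
Line 3: thorn(1) + outside(2) + smooth(1) + road(1) = 5

3/6/5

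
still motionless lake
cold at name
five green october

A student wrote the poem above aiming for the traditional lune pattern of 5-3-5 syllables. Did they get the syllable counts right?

Yes

Line 1: still(1) + motionless(3) + lake(1) = 5 ✓
Line 2: cold(1) + at(1) + name(1) = 3 ✓
Line 3: five(1) + green(1) + october(3) = 5 ✓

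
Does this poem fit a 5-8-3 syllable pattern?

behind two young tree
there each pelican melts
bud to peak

No

Line 1: behind(2) + two(1) + young(1) + tree(1) = 5 ✓
Line 2: there(1) + each(1) + pelican(3) + melts(1) = 6 (expected 8)
Line 3: bud(1) + to(1) + peak(1) = 3 ✓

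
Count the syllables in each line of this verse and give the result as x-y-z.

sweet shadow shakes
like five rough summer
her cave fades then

Line 1: sweet (1), shadow (2), shakes (1) → 4
Line 2: like (1), five (1), rough (1), summer (2) → 5
Line 3: her (1), cave (1), fades (1), then (1) → 4

4-5-4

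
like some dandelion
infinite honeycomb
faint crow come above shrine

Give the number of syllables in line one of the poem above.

6

Line one: "like some dandelion": 1+1+4 = 6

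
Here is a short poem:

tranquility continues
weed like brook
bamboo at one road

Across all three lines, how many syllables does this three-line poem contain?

Line 1: tranquility (4), continues (3) → 7
Line 2: weed (1), like (1), brook (1) → 3
Line 3: bamboo (2), at (1), one (1), road (1) → 5
Total: 7 + 3 + 5 = 15

15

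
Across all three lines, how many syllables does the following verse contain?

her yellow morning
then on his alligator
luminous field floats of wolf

Line 1: her(1) + yellow(2) + morning(2) = 5
Line 2: then(1) + on(1) + his(1) + alligator(4) = 7
Line 3: luminous(3) + field(1) + floats(1) + of(1) + wolf(1) = 7
Total: 5 + 7 + 7 = 19

19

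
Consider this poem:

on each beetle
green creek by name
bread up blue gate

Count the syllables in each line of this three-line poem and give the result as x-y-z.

4-4-4

Line 1: on (1), each (1), beetle (2) → 4
Line 2: green (1), creek (1), by (1), name (1) → 4
Line 3: bread (1), up (1), blue (1), gate (1) → 4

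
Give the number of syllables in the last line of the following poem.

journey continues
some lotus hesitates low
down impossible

5

The last line: "down impossible": 1+4 = 5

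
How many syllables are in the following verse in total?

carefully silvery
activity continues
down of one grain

Line 1: carefully (3), silvery (3) → 6
Line 2: activity (4), continues (3) → 7
Line 3: down (1), of (1), one (1), grain (1) → 4
Total: 6 + 7 + 4 = 17

17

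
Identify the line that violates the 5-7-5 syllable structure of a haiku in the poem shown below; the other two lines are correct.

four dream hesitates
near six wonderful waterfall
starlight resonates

Line 1: four(1) + dream(1) + hesitates(3) = 5 ✓
Line 2: near(1) + six(1) + wonderful(3) + waterfall(3) = 8 (expected 7)
Line 3: starlight(2) + resonates(3) = 5 ✓

Line 2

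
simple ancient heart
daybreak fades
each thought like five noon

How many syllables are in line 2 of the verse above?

3

Line 2: "daybreak fades": 2+1 = 3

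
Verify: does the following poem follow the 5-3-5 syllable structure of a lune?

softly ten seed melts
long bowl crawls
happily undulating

Line 1: softly (2), ten (1), seed (1), melts (1) → 5 ✓
Line 2: long (1), bowl (1), crawls (1) → 3 ✓
Line 3: happily (3), undulating (4) → 7 (expected 5)

No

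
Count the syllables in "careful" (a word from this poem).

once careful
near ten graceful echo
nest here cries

2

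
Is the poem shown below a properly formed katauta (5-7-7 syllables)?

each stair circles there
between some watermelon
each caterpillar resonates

Line 1: each (1), stair (1), circles (2), there (1) → 5 ✓
Line 2: between (2), some (1), watermelon (4) → 7 ✓
Line 3: each (1), caterpillar (4), resonates (3) → 8 (expected 7)

No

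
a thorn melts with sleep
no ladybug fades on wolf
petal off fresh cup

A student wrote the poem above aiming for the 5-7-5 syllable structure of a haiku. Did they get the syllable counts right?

Yes

Line 1: a (1), thorn (1), melts (1), with (1), sleep (1) → 5 ✓
Line 2: no (1), ladybug (3), fades (1), on (1), wolf (1) → 7 ✓
Line 3: petal (2), off (1), fresh (1), cup (1) → 5 ✓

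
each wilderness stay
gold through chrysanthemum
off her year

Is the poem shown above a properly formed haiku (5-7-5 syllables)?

No

Line 1: each (1), wilderness (3), stay (1) → 5 ✓
Line 2: gold (1), through (1), chrysanthemum (4) → 6 (expected 7)
Line 3: off (1), her (1), year (1) → 3 (expected 5)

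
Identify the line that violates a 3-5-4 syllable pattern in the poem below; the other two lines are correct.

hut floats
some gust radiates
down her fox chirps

Line 1

Line 1: hut (1), floats (1) → 2 (expected 3)
Line 2: some (1), gust (1), radiates (3) → 5 ✓
Line 3: down (1), her (1), fox (1), chirps (1) → 4 ✓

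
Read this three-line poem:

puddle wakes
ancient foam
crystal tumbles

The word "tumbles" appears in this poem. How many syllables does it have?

2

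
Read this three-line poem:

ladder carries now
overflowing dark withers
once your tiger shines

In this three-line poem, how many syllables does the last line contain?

The last line: once(1) + your(1) + tiger(2) + shines(1) = 5

5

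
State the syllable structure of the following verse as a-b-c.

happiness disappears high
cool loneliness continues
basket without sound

7-7-5

Line 1: happiness(3) + disappears(3) + high(1) = 7
Line 2: cool(1) + loneliness(3) + continues(3) = 7
Line 3: basket(2) + without(2) + sound(1) = 5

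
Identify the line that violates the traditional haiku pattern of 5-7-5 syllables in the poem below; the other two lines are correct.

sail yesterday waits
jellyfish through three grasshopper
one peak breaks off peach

The second line

Line 1: sail(1) + yesterday(3) + waits(1) = 5 ✓
Line 2: jellyfish(3) + through(1) + three(1) + grasshopper(3) = 8 (expected 7)
Line 3: one(1) + peak(1) + breaks(1) + off(1) + peach(1) = 5 ✓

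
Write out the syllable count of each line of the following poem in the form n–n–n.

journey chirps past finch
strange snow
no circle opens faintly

Line 1: journey (2), chirps (1), past (1), finch (1) → 5
Line 2: strange (1), snow (1) → 2
Line 3: no (1), circle (2), opens (2), faintly (2) → 7

5–2–7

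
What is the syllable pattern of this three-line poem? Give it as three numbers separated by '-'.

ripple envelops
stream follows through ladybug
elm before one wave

5-7-5

Line 1: "ripple envelops": 2+3 = 5
Line 2: "stream follows through ladybug": 1+2+1+3 = 7
Line 3: "elm before one wave": 1+2+1+1 = 5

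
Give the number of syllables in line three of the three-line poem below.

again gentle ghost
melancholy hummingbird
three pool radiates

Line three: three(1) + pool(1) + radiates(3) = 5

5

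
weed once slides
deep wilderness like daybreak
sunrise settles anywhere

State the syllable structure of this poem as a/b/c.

3/7/7

Line 1: "weed once slides": 1+1+1 = 3
Line 2: "deep wilderness like daybreak": 1+3+1+2 = 7
Line 3: "sunrise settles anywhere": 2+2+3 = 7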